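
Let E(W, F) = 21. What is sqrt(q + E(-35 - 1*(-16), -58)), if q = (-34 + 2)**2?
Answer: sqrt(1045) ≈ 32.326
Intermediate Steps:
q = 1024 (q = (-32)**2 = 1024)
sqrt(q + E(-35 - 1*(-16), -58)) = sqrt(1024 + 21) = sqrt(1045)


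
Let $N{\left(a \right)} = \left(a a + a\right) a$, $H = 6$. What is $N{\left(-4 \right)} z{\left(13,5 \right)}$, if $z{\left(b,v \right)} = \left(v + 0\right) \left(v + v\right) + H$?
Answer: $-2688$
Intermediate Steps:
$z{\left(b,v \right)} = 6 + 2 v^{2}$ ($z{\left(b,v \right)} = \left(v + 0\right) \left(v + v\right) + 6 = v 2 v + 6 = 2 v^{2} + 6 = 6 + 2 v^{2}$)
$N{\left(a \right)} = a \left(a + a^{2}\right)$ ($N{\left(a \right)} = \left(a^{2} + a\right) a = \left(a + a^{2}\right) a = a \left(a + a^{2}\right)$)
$N{\left(-4 \right)} z{\left(13,5 \right)} = \left(-4\right)^{2} \left(1 - 4\right) \left(6 + 2 \cdot 5^{2}\right) = 16 \left(-3\right) \left(6 + 2 \cdot 25\right) = - 48 \left(6 + 50\right) = \left(-48\right) 56 = -2688$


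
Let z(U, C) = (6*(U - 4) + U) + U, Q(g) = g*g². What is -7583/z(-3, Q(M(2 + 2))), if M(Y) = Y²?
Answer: 7583/48 ≈ 157.98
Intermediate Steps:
Q(g) = g³
z(U, C) = -24 + 8*U (z(U, C) = (6*(-4 + U) + U) + U = ((-24 + 6*U) + U) + U = (-24 + 7*U) + U = -24 + 8*U)
-7583/z(-3, Q(M(2 + 2))) = -7583/(-24 + 8*(-3)) = -7583/(-24 - 24) = -7583/(-48) = -7583*(-1/48) = 7583/48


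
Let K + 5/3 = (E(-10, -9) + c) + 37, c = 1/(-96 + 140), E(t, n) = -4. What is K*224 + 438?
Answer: 246238/33 ≈ 7461.8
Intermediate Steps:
c = 1/44 ≈ 0.022727
K = 4139/132 (K = -5/3 + ((-4 + 1/44) + 37) = -5/3 + (-175/44 + 37) = -5/3 + 1453/44 = 4139/132 ≈ 31.356)
K*224 + 438 = (4139/132)*224 + 438 = 231784/33 + 438 = 246238/33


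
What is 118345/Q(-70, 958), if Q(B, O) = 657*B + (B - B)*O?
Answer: -23669/9198 ≈ -2.5733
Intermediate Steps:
Q(B, O) = 657*B (Q(B, O) = 657*B + 0*O = 657*B + 0 = 657*B)
118345/Q(-70, 958) = 118345/((657*(-70))) = 118345/(-45990) = 118345*(-1/45990) = -23669/9198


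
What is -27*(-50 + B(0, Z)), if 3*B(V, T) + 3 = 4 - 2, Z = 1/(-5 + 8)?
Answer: 1359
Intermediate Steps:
Z = ⅓ (Z = 1/3 = ⅓ ≈ 0.33333)
B(V, T) = -⅓ (B(V, T) = -1 + (4 - 2)/3 = -1 + (⅓)*2 = -1 + ⅔ = -⅓)
-27*(-50 + B(0, Z)) = -27*(-50 - ⅓) = -27*(-151/3) = 1359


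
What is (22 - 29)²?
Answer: 49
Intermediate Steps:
(22 - 29)² = (-7)² = 49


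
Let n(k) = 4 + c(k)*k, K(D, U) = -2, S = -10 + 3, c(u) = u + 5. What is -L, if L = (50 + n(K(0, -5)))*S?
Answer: 336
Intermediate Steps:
c(u) = 5 + u
S = -7
n(k) = 4 + k*(5 + k) (n(k) = 4 + (5 + k)*k = 4 + k*(5 + k))
L = -336 (L = (50 + (4 - 2*(5 - 2)))*(-7) = (50 + (4 - 2*3))*(-7) = (50 + (4 - 6))*(-7) = (50 - 2)*(-7) = 48*(-7) = -336)
-L = -1*(-336) = 336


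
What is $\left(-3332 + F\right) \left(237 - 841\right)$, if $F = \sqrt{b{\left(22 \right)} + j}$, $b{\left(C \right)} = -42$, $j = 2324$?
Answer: $2012528 - 604 \sqrt{2282} \approx 1.9837 \cdot 10^{6}$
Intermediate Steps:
$F = \sqrt{2282}$ ($F = \sqrt{-42 + 2324} = \sqrt{2282} \approx 47.77$)
$\left(-3332 + F\right) \left(237 - 841\right) = \left(-3332 + \sqrt{2282}\right) \left(237 - 841\right) = \left(-3332 + \sqrt{2282}\right) \left(-604\right) = 2012528 - 604 \sqrt{2282}$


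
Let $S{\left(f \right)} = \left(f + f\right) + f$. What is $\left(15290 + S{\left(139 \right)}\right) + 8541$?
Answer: $24248$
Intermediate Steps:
$S{\left(f \right)} = 3 f$ ($S{\left(f \right)} = 2 f + f = 3 f$)
$\left(15290 + S{\left(139 \right)}\right) + 8541 = \left(15290 + 3 \cdot 139\right) + 8541 = \left(15290 + 417\right) + 8541 = 15707 + 8541 = 24248$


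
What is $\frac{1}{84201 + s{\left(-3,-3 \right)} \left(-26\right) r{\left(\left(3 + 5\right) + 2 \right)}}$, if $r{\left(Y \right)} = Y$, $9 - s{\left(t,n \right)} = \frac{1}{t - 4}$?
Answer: $\frac{7}{572767} \approx 1.2221 \cdot 10^{-5}$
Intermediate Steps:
$s{\left(t,n \right)} = 9 - \frac{1}{-4 + t}$ ($s{\left(t,n \right)} = 9 - \frac{1}{t - 4} = 9 - \frac{1}{-4 + t}$)
$\frac{1}{84201 + s{\left(-3,-3 \right)} \left(-26\right) r{\left(\left(3 + 5\right) + 2 \right)}} = \frac{1}{84201 + \frac{-37 + 9 \left(-3\right)}{-4 - 3} \left(-26\right) \left(\left(3 + 5\right) + 2\right)} = \frac{1}{84201 + \frac{-37 - 27}{-7} \left(-26\right) \left(8 + 2\right)} = \frac{1}{84201 + \left(- \frac{1}{7}\right) \left(-64\right) \left(-26\right) 10} = \frac{1}{84201 + \frac{64}{7} \left(-26\right) 10} = \frac{1}{84201 - \frac{16640}{7}} = \frac{1}{\frac{572767}{7}} = \frac{7}{572767}$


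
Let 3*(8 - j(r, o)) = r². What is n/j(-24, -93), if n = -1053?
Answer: 1053/184 ≈ 5.7228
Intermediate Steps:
j(r, o) = 8 - r²/3
n/j(-24, -93) = -1053/(8 - ⅓*(-24)²) = -1053/(8 - ⅓*576) = -1053/(8 - 192) = -1053/(-184) = -1053*(-1/184) = 1053/184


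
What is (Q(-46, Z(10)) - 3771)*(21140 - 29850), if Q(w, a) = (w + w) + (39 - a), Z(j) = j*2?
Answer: 33481240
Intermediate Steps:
Z(j) = 2*j
Q(w, a) = 39 - a + 2*w (Q(w, a) = 2*w + (39 - a) = 39 - a + 2*w)
(Q(-46, Z(10)) - 3771)*(21140 - 29850) = ((39 - 2*10 + 2*(-46)) - 3771)*(21140 - 29850) = ((39 - 1*20 - 92) - 3771)*(-8710) = ((39 - 20 - 92) - 3771)*(-8710) = (-73 - 3771)*(-8710) = -3844*(-8710) = 33481240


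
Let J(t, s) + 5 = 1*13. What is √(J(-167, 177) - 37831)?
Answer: I*√37823 ≈ 194.48*I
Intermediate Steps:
J(t, s) = 8 (J(t, s) = -5 + 1*13 = -5 + 13 = 8)
√(J(-167, 177) - 37831) = √(8 - 37831) = √(-37823) = I*√37823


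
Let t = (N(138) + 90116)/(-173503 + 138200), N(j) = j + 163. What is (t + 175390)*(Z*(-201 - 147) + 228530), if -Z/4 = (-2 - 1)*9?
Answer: 1182280873874338/35303 ≈ 3.3490e+10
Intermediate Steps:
N(j) = 163 + j
Z = 108 (Z = -4*(-2 - 1)*9 = -(-12)*9 = -4*(-27) = 108)
t = -90417/35303 (t = ((163 + 138) + 90116)/(-173503 + 138200) = (301 + 90116)/(-35303) = 90417*(-1/35303) = -90417/35303 ≈ -2.5612)
(t + 175390)*(Z*(-201 - 147) + 228530) = (-90417/35303 + 175390)*(108*(-201 - 147) + 228530) = 6191702753*(108*(-348) + 228530)/35303 = 6191702753*(-37584 + 228530)/35303 = (6191702753/35303)*190946 = 1182280873874338/35303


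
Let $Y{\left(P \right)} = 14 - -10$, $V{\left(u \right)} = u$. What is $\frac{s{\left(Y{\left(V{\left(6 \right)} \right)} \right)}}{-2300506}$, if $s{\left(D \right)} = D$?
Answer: $- \frac{12}{1150253} \approx -1.0432 \cdot 10^{-5}$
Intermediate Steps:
$Y{\left(P \right)} = 24$ ($Y{\left(P \right)} = 14 + 10 = 24$)
$\frac{s{\left(Y{\left(V{\left(6 \right)} \right)} \right)}}{-2300506} = \frac{24}{-2300506} = 24 \left(- \frac{1}{2300506}\right) = - \frac{12}{1150253}$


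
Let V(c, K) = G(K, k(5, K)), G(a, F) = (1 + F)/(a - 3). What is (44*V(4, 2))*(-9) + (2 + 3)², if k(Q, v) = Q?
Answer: 2401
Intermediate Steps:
G(a, F) = (1 + F)/(-3 + a)
V(c, K) = 6/(-3 + K) (V(c, K) = (1 + 5)/(-3 + K) = 6/(-3 + K))
(44*V(4, 2))*(-9) + (2 + 3)² = (44*(6/(-3 + 2)))*(-9) + (2 + 3)² = (44*(6/(-1)))*(-9) + 5² = (44*(6*(-1)))*(-9) + 25 = (44*(-6))*(-9) + 25 = -264*(-9) + 25 = 2376 + 25 = 2401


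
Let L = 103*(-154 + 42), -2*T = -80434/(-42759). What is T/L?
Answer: 40217/493267824 ≈ 8.1532e-5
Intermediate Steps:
T = -40217/42759 (T = -(-40217)/(-42759) = -(-40217)*(-1)/42759 = -1/2*80434/42759 = -40217/42759 ≈ -0.94055)
L = -11536 (L = 103*(-112) = -11536)
T/L = -40217/42759/(-11536) = -40217/42759*(-1/11536) = 40217/493267824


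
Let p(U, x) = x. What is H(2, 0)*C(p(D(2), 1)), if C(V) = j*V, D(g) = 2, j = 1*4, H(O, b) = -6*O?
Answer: -48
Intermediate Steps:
j = 4
C(V) = 4*V
H(2, 0)*C(p(D(2), 1)) = (-6*2)*(4*1) = -12*4 = -48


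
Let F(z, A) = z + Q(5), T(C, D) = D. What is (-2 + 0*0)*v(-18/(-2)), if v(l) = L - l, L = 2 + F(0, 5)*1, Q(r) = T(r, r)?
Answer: 4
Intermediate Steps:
Q(r) = r
F(z, A) = 5 + z (F(z, A) = z + 5 = 5 + z)
L = 7 (L = 2 + (5 + 0)*1 = 2 + 5*1 = 2 + 5 = 7)
v(l) = 7 - l
(-2 + 0*0)*v(-18/(-2)) = (-2 + 0*0)*(7 - (-18)/(-2)) = (-2 + 0)*(7 - (-18)*(-1)/2) = -2*(7 - 1*9) = -2*(7 - 9) = -2*(-2) = 4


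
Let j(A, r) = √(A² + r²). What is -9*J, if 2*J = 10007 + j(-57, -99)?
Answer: -90063/2 - 135*√58/2 ≈ -45546.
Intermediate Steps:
J = 10007/2 + 15*√58/2 (J = (10007 + √((-57)² + (-99)²))/2 = (10007 + √(3249 + 9801))/2 = (10007 + √13050)/2 = (10007 + 15*√58)/2 = 10007/2 + 15*√58/2 ≈ 5060.6)
-9*J = -9*(10007/2 + 15*√58/2) = -90063/2 - 135*√58/2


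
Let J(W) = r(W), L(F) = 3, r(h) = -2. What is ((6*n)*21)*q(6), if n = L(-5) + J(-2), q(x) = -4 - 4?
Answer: -1008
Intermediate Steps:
q(x) = -8
J(W) = -2
n = 1 (n = 3 - 2 = 1)
((6*n)*21)*q(6) = ((6*1)*21)*(-8) = (6*21)*(-8) = 126*(-8) = -1008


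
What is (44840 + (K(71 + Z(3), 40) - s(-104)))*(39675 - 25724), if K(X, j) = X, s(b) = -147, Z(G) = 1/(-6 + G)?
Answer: 1885798523/3 ≈ 6.2860e+8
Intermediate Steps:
(44840 + (K(71 + Z(3), 40) - s(-104)))*(39675 - 25724) = (44840 + ((71 + 1/(-6 + 3)) - 1*(-147)))*(39675 - 25724) = (44840 + ((71 + 1/(-3)) + 147))*13951 = (44840 + ((71 - ⅓) + 147))*13951 = (44840 + (212/3 + 147))*13951 = (44840 + 653/3)*13951 = (135173/3)*13951 = 1885798523/3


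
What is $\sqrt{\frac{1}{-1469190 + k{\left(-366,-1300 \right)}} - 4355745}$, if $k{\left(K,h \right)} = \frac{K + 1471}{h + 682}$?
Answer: $\frac{i \sqrt{143633708156739815272803}}{181592105} \approx 2087.0 i$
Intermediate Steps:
$k{\left(K,h \right)} = \frac{1471 + K}{682 + h}$
$\sqrt{\frac{1}{-1469190 + k{\left(-366,-1300 \right)}} - 4355745} = \sqrt{\frac{1}{-1469190 + \frac{1471 - 366}{682 - 1300}} - 4355745} = \sqrt{\frac{1}{-1469190 + \frac{1}{-618} \cdot 1105} - 4355745} = \sqrt{\frac{1}{-1469190 - \frac{1105}{618}} - 4355745} = \sqrt{\frac{1}{- \frac{907960525}{618}} - 4355745} = \sqrt{- \frac{618}{907960525} - 4355745} = \sqrt{- \frac{3954844516966743}{907960525}} = \frac{i \sqrt{143633708156739815272803}}{181592105}$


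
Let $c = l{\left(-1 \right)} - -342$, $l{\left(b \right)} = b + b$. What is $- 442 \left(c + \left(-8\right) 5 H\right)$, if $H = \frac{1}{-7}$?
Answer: $- \frac{1069640}{7} \approx -1.5281 \cdot 10^{5}$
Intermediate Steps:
$l{\left(b \right)} = 2 b$
$H = - \frac{1}{7} \approx -0.14286$
$c = 340$ ($c = 2 \left(-1\right) - -342 = -2 + 342 = 340$)
$- 442 \left(c + \left(-8\right) 5 H\right) = - 442 \left(340 + \left(-8\right) 5 \left(- \frac{1}{7}\right)\right) = - 442 \left(340 - - \frac{40}{7}\right) = - 442 \left(340 + \frac{40}{7}\right) = \left(-442\right) \frac{2420}{7} = - \frac{1069640}{7}$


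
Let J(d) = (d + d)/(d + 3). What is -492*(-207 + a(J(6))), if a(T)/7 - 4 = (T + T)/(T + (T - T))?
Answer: 81180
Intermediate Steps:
J(d) = 2*d/(3 + d) (J(d) = (2*d)/(3 + d) = 2*d/(3 + d))
a(T) = 42 (a(T) = 28 + 7*((T + T)/(T + (T - T))) = 28 + 7*((2*T)/(T + 0)) = 28 + 7*((2*T)/T) = 28 + 7*2 = 28 + 14 = 42)
-492*(-207 + a(J(6))) = -492*(-207 + 42) = -492*(-165) = 81180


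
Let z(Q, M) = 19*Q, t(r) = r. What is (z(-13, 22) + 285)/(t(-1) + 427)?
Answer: 19/213 ≈ 0.089202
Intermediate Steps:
(z(-13, 22) + 285)/(t(-1) + 427) = (19*(-13) + 285)/(-1 + 427) = (-247 + 285)/426 = 38*(1/426) = 19/213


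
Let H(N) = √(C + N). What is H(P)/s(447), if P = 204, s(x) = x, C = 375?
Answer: √579/447 ≈ 0.053831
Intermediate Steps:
H(N) = √(375 + N)
H(P)/s(447) = √(375 + 204)/447 = √579*(1/447) = √579/447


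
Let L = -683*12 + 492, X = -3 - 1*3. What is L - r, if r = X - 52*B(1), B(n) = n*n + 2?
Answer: -7542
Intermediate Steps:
B(n) = 2 + n² (B(n) = n² + 2 = 2 + n²)
X = -6 (X = -3 - 3 = -6)
r = -162 (r = -6 - 52*(2 + 1²) = -6 - 52*(2 + 1) = -6 - 52*3 = -6 - 156 = -162)
L = -7704 (L = -8196 + 492 = -7704)
L - r = -7704 - 1*(-162) = -7704 + 162 = -7542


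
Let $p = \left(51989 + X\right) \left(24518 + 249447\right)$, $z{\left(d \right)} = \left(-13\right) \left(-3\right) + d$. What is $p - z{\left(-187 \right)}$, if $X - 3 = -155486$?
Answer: $-28353733562$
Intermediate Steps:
$X = -155483$ ($X = 3 - 155486 = -155483$)
$z{\left(d \right)} = 39 + d$
$p = -28353733710$ ($p = \left(51989 - 155483\right) \left(24518 + 249447\right) = \left(-103494\right) 273965 = -28353733710$)
$p - z{\left(-187 \right)} = -28353733710 - \left(39 - 187\right) = -28353733710 - -148 = -28353733710 + 148 = -28353733562$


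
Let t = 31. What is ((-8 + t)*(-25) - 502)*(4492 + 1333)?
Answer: -6273525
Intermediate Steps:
((-8 + t)*(-25) - 502)*(4492 + 1333) = ((-8 + 31)*(-25) - 502)*(4492 + 1333) = (23*(-25) - 502)*5825 = (-575 - 502)*5825 = -1077*5825 = -6273525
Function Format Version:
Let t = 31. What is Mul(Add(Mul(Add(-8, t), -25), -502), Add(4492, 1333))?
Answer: -6273525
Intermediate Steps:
Mul(Add(Mul(Add(-8, t), -25), -502), Add(4492, 1333)) = Mul(Add(Mul(Add(-8, 31), -25), -502), Add(4492, 1333)) = Mul(Add(Mul(23, -25), -502), 5825) = Mul(Add(-575, -502), 5825) = Mul(-1077, 5825) = -6273525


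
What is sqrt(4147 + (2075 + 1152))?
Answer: sqrt(7374) ≈ 85.872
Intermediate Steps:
sqrt(4147 + (2075 + 1152)) = sqrt(4147 + 3227) = sqrt(7374)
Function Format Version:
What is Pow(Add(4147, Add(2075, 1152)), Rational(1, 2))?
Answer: Pow(7374, Rational(1, 2)) ≈ 85.872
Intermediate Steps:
Pow(Add(4147, Add(2075, 1152)), Rational(1, 2)) = Pow(Add(4147, 3227), Rational(1, 2)) = Pow(7374, Rational(1, 2))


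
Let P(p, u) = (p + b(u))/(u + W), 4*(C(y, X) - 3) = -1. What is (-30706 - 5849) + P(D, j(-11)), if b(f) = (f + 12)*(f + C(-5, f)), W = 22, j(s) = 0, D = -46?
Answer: -804223/22 ≈ -36556.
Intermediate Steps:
C(y, X) = 11/4 (C(y, X) = 3 + (1/4)*(-1) = 3 - 1/4 = 11/4)
b(f) = (12 + f)*(11/4 + f) (b(f) = (f + 12)*(f + 11/4) = (12 + f)*(11/4 + f))
P(p, u) = (33 + p + u**2 + 59*u/4)/(22 + u) (P(p, u) = (p + (33 + u**2 + 59*u/4))/(u + 22) = (33 + p + u**2 + 59*u/4)/(22 + u))
(-30706 - 5849) + P(D, j(-11)) = (-30706 - 5849) + (33 - 46 + 0**2 + (59/4)*0)/(22 + 0) = -36555 + (33 - 46 + 0 + 0)/22 = -36555 + (1/22)*(-13) = -36555 - 13/22 = -804223/22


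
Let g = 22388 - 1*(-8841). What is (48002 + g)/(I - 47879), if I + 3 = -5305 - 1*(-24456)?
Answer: -79231/28731 ≈ -2.7577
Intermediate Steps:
g = 31229 (g = 22388 + 8841 = 31229)
I = 19148 (I = -3 + (-5305 - 1*(-24456)) = -3 + (-5305 + 24456) = -3 + 19151 = 19148)
(48002 + g)/(I - 47879) = (48002 + 31229)/(19148 - 47879) = 79231/(-28731) = 79231*(-1/28731) = -79231/28731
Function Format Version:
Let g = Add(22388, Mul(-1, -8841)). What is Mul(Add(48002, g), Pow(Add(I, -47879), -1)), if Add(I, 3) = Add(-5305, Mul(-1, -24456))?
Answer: Rational(-79231, 28731) ≈ -2.7577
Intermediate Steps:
g = 31229 (g = Add(22388, 8841) = 31229)
I = 19148 (I = Add(-3, Add(-5305, Mul(-1, -24456))) = Add(-3, Add(-5305, 24456)) = Add(-3, 19151) = 19148)
Mul(Add(48002, g), Pow(Add(I, -47879), -1)) = Mul(Add(48002, 31229), Pow(Add(19148, -47879), -1)) = Mul(79231, Pow(-28731, -1)) = Mul(79231, Rational(-1, 28731)) = Rational(-79231, 28731)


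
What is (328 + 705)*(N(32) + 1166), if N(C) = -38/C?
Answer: 19252021/16 ≈ 1.2033e+6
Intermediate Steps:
(328 + 705)*(N(32) + 1166) = (328 + 705)*(-38/32 + 1166) = 1033*(-38*1/32 + 1166) = 1033*(-19/16 + 1166) = 1033*(18637/16) = 19252021/16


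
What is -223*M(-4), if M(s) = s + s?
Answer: 1784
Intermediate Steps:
M(s) = 2*s
-223*M(-4) = -446*(-4) = -223*(-8) = 1784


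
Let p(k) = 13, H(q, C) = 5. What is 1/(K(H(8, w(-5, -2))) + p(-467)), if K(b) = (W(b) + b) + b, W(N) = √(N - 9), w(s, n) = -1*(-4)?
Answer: 23/533 - 2*I/533 ≈ 0.043152 - 0.0037523*I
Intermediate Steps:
w(s, n) = 4
W(N) = √(-9 + N)
K(b) = √(-9 + b) + 2*b (K(b) = (√(-9 + b) + b) + b = (b + √(-9 + b)) + b = √(-9 + b) + 2*b)
1/(K(H(8, w(-5, -2))) + p(-467)) = 1/((√(-9 + 5) + 2*5) + 13) = 1/((√(-4) + 10) + 13) = 1/((2*I + 10) + 13) = 1/((10 + 2*I) + 13) = 1/(23 + 2*I) = (23 - 2*I)/533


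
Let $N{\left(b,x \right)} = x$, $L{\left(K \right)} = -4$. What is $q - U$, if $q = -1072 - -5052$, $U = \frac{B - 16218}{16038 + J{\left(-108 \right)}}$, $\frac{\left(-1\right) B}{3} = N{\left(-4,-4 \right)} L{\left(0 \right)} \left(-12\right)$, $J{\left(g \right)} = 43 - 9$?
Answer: $\frac{31991101}{8036} \approx 3981.0$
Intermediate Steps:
$J{\left(g \right)} = 34$ ($J{\left(g \right)} = 43 - 9 = 34$)
$B = 576$ ($B = - 3 \left(-4\right) \left(-4\right) \left(-12\right) = - 3 \cdot 16 \left(-12\right) = \left(-3\right) \left(-192\right) = 576$)
$U = - \frac{7821}{8036}$ ($U = \frac{576 - 16218}{16038 + 34} = - \frac{15642}{16072} = \left(-15642\right) \frac{1}{16072} = - \frac{7821}{8036} \approx -0.97325$)
$q = 3980$ ($q = -1072 + 5052 = 3980$)
$q - U = 3980 - - \frac{7821}{8036} = 3980 + \frac{7821}{8036} = \frac{31991101}{8036}$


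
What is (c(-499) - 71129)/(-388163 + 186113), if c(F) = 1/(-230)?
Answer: 16359671/46471500 ≈ 0.35204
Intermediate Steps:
c(F) = -1/230
(c(-499) - 71129)/(-388163 + 186113) = (-1/230 - 71129)/(-388163 + 186113) = -16359671/230/(-202050) = -16359671/230*(-1/202050) = 16359671/46471500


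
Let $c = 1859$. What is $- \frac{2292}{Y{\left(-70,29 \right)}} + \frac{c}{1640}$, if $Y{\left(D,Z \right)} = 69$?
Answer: $- \frac{1210203}{37720} \approx -32.084$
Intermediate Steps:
$- \frac{2292}{Y{\left(-70,29 \right)}} + \frac{c}{1640} = - \frac{2292}{69} + \frac{1859}{1640} = \left(-2292\right) \frac{1}{69} + 1859 \cdot \frac{1}{1640} = - \frac{764}{23} + \frac{1859}{1640} = - \frac{1210203}{37720}$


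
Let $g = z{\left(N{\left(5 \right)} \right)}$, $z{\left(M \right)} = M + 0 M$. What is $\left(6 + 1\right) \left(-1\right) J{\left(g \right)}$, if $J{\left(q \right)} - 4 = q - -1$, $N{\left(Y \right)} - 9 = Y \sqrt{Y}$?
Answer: $-98 - 35 \sqrt{5} \approx -176.26$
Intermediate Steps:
$N{\left(Y \right)} = 9 + Y^{\frac{3}{2}}$ ($N{\left(Y \right)} = 9 + Y \sqrt{Y} = 9 + Y^{\frac{3}{2}}$)
$z{\left(M \right)} = M$ ($z{\left(M \right)} = M + 0 = M$)
$g = 9 + 5 \sqrt{5}$ ($g = 9 + 5^{\frac{3}{2}} = 9 + 5 \sqrt{5} \approx 20.18$)
$J{\left(q \right)} = 5 + q$ ($J{\left(q \right)} = 4 + \left(q - -1\right) = 4 + \left(q + 1\right) = 4 + \left(1 + q\right) = 5 + q$)
$\left(6 + 1\right) \left(-1\right) J{\left(g \right)} = \left(6 + 1\right) \left(-1\right) \left(5 + \left(9 + 5 \sqrt{5}\right)\right) = 7 \left(-1\right) \left(14 + 5 \sqrt{5}\right) = - 7 \left(14 + 5 \sqrt{5}\right) = -98 - 35 \sqrt{5}$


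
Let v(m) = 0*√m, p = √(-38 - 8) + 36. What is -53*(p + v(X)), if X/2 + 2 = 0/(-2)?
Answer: -1908 - 53*I*√46 ≈ -1908.0 - 359.46*I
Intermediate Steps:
X = -4 (X = -4 + 2*(0/(-2)) = -4 + 2*(0*(-½)) = -4 + 2*0 = -4 + 0 = -4)
p = 36 + I*√46 (p = √(-46) + 36 = I*√46 + 36 = 36 + I*√46 ≈ 36.0 + 6.7823*I)
v(m) = 0
-53*(p + v(X)) = -53*((36 + I*√46) + 0) = -53*(36 + I*√46) = -1908 - 53*I*√46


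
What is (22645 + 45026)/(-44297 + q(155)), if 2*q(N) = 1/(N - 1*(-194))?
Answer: -15744786/10306435 ≈ -1.5277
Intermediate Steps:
q(N) = 1/(2*(194 + N)) (q(N) = 1/(2*(N - 1*(-194))) = 1/(2*(N + 194)) = 1/(2*(194 + N)))
(22645 + 45026)/(-44297 + q(155)) = (22645 + 45026)/(-44297 + 1/(2*(194 + 155))) = 67671/(-44297 + (½)/349) = 67671/(-44297 + (½)*(1/349)) = 67671/(-44297 + 1/698) = 67671/(-30919305/698) = 67671*(-698/30919305) = -15744786/10306435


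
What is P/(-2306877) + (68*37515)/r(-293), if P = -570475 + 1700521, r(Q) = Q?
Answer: -1961740156006/225304987 ≈ -8707.0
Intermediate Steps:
P = 1130046
P/(-2306877) + (68*37515)/r(-293) = 1130046/(-2306877) + (68*37515)/(-293) = 1130046*(-1/2306877) + 2551020*(-1/293) = -376682/768959 - 2551020/293 = -1961740156006/225304987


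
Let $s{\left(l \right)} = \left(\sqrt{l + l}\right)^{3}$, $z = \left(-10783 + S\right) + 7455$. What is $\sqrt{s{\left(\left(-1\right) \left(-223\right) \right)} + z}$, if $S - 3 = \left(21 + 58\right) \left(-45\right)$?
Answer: $\sqrt{-6880 + 446 \sqrt{446}} \approx 50.388$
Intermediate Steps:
$S = -3552$ ($S = 3 + \left(21 + 58\right) \left(-45\right) = 3 + 79 \left(-45\right) = 3 - 3555 = -3552$)
$z = -6880$ ($z = \left(-10783 - 3552\right) + 7455 = -14335 + 7455 = -6880$)
$s{\left(l \right)} = 2 \sqrt{2} l^{\frac{3}{2}}$ ($s{\left(l \right)} = \left(\sqrt{2 l}\right)^{3} = \left(\sqrt{2} \sqrt{l}\right)^{3} = 2 \sqrt{2} l^{\frac{3}{2}}$)
$\sqrt{s{\left(\left(-1\right) \left(-223\right) \right)} + z} = \sqrt{2 \sqrt{2} \left(\left(-1\right) \left(-223\right)\right)^{\frac{3}{2}} - 6880} = \sqrt{2 \sqrt{2} \cdot 223^{\frac{3}{2}} - 6880} = \sqrt{2 \sqrt{2} \cdot 223 \sqrt{223} - 6880} = \sqrt{446 \sqrt{446} - 6880} = \sqrt{-6880 + 446 \sqrt{446}}$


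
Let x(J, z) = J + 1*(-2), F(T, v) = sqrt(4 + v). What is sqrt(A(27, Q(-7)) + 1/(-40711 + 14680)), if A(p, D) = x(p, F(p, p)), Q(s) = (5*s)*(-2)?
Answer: sqrt(16940297994)/26031 ≈ 5.0000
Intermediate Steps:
Q(s) = -10*s
x(J, z) = -2 + J (x(J, z) = J - 2 = -2 + J)
A(p, D) = -2 + p
sqrt(A(27, Q(-7)) + 1/(-40711 + 14680)) = sqrt((-2 + 27) + 1/(-40711 + 14680)) = sqrt(25 + 1/(-26031)) = sqrt(25 - 1/26031) = sqrt(650774/26031) = sqrt(16940297994)/26031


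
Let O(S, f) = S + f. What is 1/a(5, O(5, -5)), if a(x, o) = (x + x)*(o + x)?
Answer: 1/50 ≈ 0.020000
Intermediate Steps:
a(x, o) = 2*x*(o + x) (a(x, o) = (2*x)*(o + x) = 2*x*(o + x))
1/a(5, O(5, -5)) = 1/(2*5*((5 - 5) + 5)) = 1/(2*5*(0 + 5)) = 1/(2*5*5) = 1/50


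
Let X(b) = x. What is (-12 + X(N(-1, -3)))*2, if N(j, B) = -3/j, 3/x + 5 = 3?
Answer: -27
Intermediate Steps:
x = -3/2 (x = 3/(-5 + 3) = 3/(-2) = 3*(-½) = -3/2 ≈ -1.5000)
X(b) = -3/2
(-12 + X(N(-1, -3)))*2 = (-12 - 3/2)*2 = -27/2*2 = -27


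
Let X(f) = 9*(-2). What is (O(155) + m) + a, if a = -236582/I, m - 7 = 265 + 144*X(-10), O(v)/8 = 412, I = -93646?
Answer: 45817539/46823 ≈ 978.53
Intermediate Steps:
O(v) = 3296 (O(v) = 8*412 = 3296)
X(f) = -18
m = -2320 (m = 7 + (265 + 144*(-18)) = 7 + (265 - 2592) = 7 - 2327 = -2320)
a = 118291/46823 (a = -236582/(-93646) = -236582*(-1/93646) = 118291/46823 ≈ 2.5263)
(O(155) + m) + a = (3296 - 2320) + 118291/46823 = 976 + 118291/46823 = 45817539/46823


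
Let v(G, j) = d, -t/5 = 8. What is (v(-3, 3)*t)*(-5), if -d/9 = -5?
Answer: 9000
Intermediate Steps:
d = 45 (d = -9*(-5) = 45)
t = -40 (t = -5*8 = -40)
v(G, j) = 45
(v(-3, 3)*t)*(-5) = (45*(-40))*(-5) = -1800*(-5) = 9000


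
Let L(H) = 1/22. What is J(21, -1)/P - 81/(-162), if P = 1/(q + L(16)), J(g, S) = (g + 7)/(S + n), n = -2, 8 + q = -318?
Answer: 200821/66 ≈ 3042.7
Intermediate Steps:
q = -326 (q = -8 - 318 = -326)
L(H) = 1/22
J(g, S) = (7 + g)/(-2 + S) (J(g, S) = (g + 7)/(S - 2) = (7 + g)/(-2 + S))
P = -22/7171 (P = 1/(-326 + 1/22) = 1/(-7171/22) = -22/7171 ≈ -0.0030679)
J(21, -1)/P - 81/(-162) = ((7 + 21)/(-2 - 1))/(-22/7171) - 81/(-162) = (28/(-3))*(-7171/22) - 81*(-1/162) = -⅓*28*(-7171/22) + ½ = -28/3*(-7171/22) + ½ = 100394/33 + ½ = 200821/66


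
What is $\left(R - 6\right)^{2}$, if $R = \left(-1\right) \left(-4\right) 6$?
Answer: $324$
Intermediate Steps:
$R = 24$ ($R = 4 \cdot 6 = 24$)
$\left(R - 6\right)^{2} = \left(24 - 6\right)^{2} = 18^{2} = 324$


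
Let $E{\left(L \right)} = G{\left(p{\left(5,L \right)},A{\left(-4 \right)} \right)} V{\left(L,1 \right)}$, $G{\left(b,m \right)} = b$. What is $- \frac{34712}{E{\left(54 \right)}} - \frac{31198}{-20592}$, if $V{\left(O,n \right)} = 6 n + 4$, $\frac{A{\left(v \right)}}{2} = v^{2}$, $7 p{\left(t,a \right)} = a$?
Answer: $- \frac{69259439}{154440} \approx -448.46$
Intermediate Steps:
$p{\left(t,a \right)} = \frac{a}{7}$
$A{\left(v \right)} = 2 v^{2}$
$V{\left(O,n \right)} = 4 + 6 n$
$E{\left(L \right)} = \frac{10 L}{7}$ ($E{\left(L \right)} = \frac{L}{7} \left(4 + 6 \cdot 1\right) = \frac{L}{7} \left(4 + 6\right) = \frac{L}{7} \cdot 10 = \frac{10 L}{7}$)
$- \frac{34712}{E{\left(54 \right)}} - \frac{31198}{-20592} = - \frac{34712}{\frac{10}{7} \cdot 54} - \frac{31198}{-20592} = - \frac{34712}{\frac{540}{7}} - - \frac{15599}{10296} = \left(-34712\right) \frac{7}{540} + \frac{15599}{10296} = - \frac{60746}{135} + \frac{15599}{10296} = - \frac{69259439}{154440}$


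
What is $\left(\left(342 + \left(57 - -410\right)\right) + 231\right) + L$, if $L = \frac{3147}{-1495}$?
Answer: $\frac{1551653}{1495} \approx 1037.9$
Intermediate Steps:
$L = - \frac{3147}{1495}$ ($L = 3147 \left(- \frac{1}{1495}\right) = - \frac{3147}{1495} \approx -2.105$)
$\left(\left(342 + \left(57 - -410\right)\right) + 231\right) + L = \left(\left(342 + \left(57 - -410\right)\right) + 231\right) - \frac{3147}{1495} = \left(\left(342 + \left(57 + 410\right)\right) + 231\right) - \frac{3147}{1495} = \left(\left(342 + 467\right) + 231\right) - \frac{3147}{1495} = \left(809 + 231\right) - \frac{3147}{1495} = 1040 - \frac{3147}{1495} = \frac{1551653}{1495}$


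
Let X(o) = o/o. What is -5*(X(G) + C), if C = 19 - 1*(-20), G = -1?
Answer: -200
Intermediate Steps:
C = 39 (C = 19 + 20 = 39)
X(o) = 1
-5*(X(G) + C) = -5*(1 + 39) = -5*40 = -200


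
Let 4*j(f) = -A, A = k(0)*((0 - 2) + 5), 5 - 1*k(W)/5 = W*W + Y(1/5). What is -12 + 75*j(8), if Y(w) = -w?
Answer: -2949/2 ≈ -1474.5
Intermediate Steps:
k(W) = 26 - 5*W**2 (k(W) = 25 - 5*(W*W - 1/5) = 25 - 5*(W**2 - 1*1/5) = 25 - 5*(W**2 - 1/5) = 25 - 5*(-1/5 + W**2) = 25 + (1 - 5*W**2) = 26 - 5*W**2)
A = 78 (A = (26 - 5*0**2)*((0 - 2) + 5) = (26 - 5*0)*(-2 + 5) = (26 + 0)*3 = 26*3 = 78)
j(f) = -39/2 (j(f) = (-1*78)/4 = (1/4)*(-78) = -39/2)
-12 + 75*j(8) = -12 + 75*(-39/2) = -12 - 2925/2 = -2949/2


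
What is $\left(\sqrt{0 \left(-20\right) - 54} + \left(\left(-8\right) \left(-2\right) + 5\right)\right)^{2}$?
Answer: $387 + 126 i \sqrt{6} \approx 387.0 + 308.64 i$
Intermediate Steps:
$\left(\sqrt{0 \left(-20\right) - 54} + \left(\left(-8\right) \left(-2\right) + 5\right)\right)^{2} = \left(\sqrt{0 - 54} + \left(16 + 5\right)\right)^{2} = \left(\sqrt{-54} + 21\right)^{2} = \left(3 i \sqrt{6} + 21\right)^{2} = \left(21 + 3 i \sqrt{6}\right)^{2}$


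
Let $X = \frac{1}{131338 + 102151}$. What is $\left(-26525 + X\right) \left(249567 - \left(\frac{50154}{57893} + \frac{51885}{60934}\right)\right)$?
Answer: $- \frac{247838658327047169064746}{37439452377469} \approx -6.6197 \cdot 10^{9}$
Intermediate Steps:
$X = \frac{1}{233489} \approx 4.2829 \cdot 10^{-6}$
$\left(-26525 + X\right) \left(249567 - \left(\frac{50154}{57893} + \frac{51885}{60934}\right)\right) = \left(-26525 + \frac{1}{233489}\right) \left(249567 - \left(\frac{50154}{57893} + \frac{51885}{60934}\right)\right) = - \frac{6193295724 \left(249567 - \frac{6059862141}{3527652062}\right)}{233489} = \left(- \frac{6193295724}{233489}\right) \frac{880379482295013}{3527652062} = - \frac{247838658327047169064746}{37439452377469}$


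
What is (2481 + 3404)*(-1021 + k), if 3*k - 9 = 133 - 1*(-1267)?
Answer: -9733790/3 ≈ -3.2446e+6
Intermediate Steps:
k = 1409/3 (k = 3 + (133 - 1*(-1267))/3 = 3 + (133 + 1267)/3 = 3 + (⅓)*1400 = 3 + 1400/3 = 1409/3 ≈ 469.67)
(2481 + 3404)*(-1021 + k) = (2481 + 3404)*(-1021 + 1409/3) = 5885*(-1654/3) = -9733790/3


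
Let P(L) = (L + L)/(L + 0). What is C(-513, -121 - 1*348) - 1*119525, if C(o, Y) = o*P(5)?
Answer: -120551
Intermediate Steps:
P(L) = 2 (P(L) = (2*L)/L = 2)
C(o, Y) = 2*o (C(o, Y) = o*2 = 2*o)
C(-513, -121 - 1*348) - 1*119525 = 2*(-513) - 1*119525 = -1026 - 119525 = -120551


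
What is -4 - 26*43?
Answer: -1122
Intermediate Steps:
-4 - 26*43 = -4 - 1118 = -1122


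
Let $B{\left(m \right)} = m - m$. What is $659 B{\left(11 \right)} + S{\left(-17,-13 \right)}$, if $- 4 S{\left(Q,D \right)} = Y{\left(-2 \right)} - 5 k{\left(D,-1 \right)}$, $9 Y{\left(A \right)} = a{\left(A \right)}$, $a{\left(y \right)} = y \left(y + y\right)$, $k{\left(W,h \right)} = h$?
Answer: $- \frac{53}{36} \approx -1.4722$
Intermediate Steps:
$a{\left(y \right)} = 2 y^{2}$ ($a{\left(y \right)} = y 2 y = 2 y^{2}$)
$B{\left(m \right)} = 0$
$Y{\left(A \right)} = \frac{2 A^{2}}{9}$
$S{\left(Q,D \right)} = - \frac{53}{36}$ ($S{\left(Q,D \right)} = - \frac{\frac{2 \left(-2\right)^{2}}{9} - -5}{4} = - \frac{\frac{2}{9} \cdot 4 + 5}{4} = - \frac{\frac{8}{9} + 5}{4} = \left(- \frac{1}{4}\right) \frac{53}{9} = - \frac{53}{36}$)
$659 B{\left(11 \right)} + S{\left(-17,-13 \right)} = 659 \cdot 0 - \frac{53}{36} = 0 - \frac{53}{36} = - \frac{53}{36}$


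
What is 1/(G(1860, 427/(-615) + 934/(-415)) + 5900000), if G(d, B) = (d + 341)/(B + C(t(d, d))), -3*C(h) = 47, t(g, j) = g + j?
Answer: 316676/1868350949985 ≈ 1.6949e-7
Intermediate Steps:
C(h) = -47/3 (C(h) = -⅓*47 = -47/3)
G(d, B) = (341 + d)/(-47/3 + B) (G(d, B) = (d + 341)/(B - 47/3) = (341 + d)/(-47/3 + B))
1/(G(1860, 427/(-615) + 934/(-415)) + 5900000) = 1/(3*(341 + 1860)/(-47 + 3*(427/(-615) + 934/(-415))) + 5900000) = 1/(3*2201/(-47 + 3*(427*(-1/615) + 934*(-1/415))) + 5900000) = 1/(3*2201/(-47 + 3*(-427/615 - 934/415)) + 5900000) = 1/(3*2201/(-47 + 3*(-150323/51045)) + 5900000) = 1/(3*2201/(-47 - 150323/17015) + 5900000) = 1/(3*2201/(-950028/17015) + 5900000) = 1/(3*(-17015/950028)*2201 + 5900000) = 1/(-37450015/316676 + 5900000) = 1/(1868350949985/316676) = 316676/1868350949985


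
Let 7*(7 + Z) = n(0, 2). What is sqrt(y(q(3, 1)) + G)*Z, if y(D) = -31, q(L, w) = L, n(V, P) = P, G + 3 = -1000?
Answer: -47*I*sqrt(1034)/7 ≈ -215.9*I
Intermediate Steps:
G = -1003 (G = -3 - 1000 = -1003)
Z = -47/7 (Z = -7 + (1/7)*2 = -7 + 2/7 = -47/7 ≈ -6.7143)
sqrt(y(q(3, 1)) + G)*Z = sqrt(-31 - 1003)*(-47/7) = sqrt(-1034)*(-47/7) = (I*sqrt(1034))*(-47/7) = -47*I*sqrt(1034)/7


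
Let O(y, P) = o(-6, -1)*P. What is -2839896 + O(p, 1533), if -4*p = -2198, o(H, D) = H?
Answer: -2849094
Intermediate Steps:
p = 1099/2 (p = -¼*(-2198) = 1099/2 ≈ 549.50)
O(y, P) = -6*P
-2839896 + O(p, 1533) = -2839896 - 6*1533 = -2839896 - 9198 = -2849094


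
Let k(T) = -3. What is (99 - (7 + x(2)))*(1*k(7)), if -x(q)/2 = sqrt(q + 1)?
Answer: -276 - 6*sqrt(3) ≈ -286.39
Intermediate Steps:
x(q) = -2*sqrt(1 + q) (x(q) = -2*sqrt(q + 1) = -2*sqrt(1 + q))
(99 - (7 + x(2)))*(1*k(7)) = (99 - (7 - 2*sqrt(1 + 2)))*(1*(-3)) = (99 - (7 - 2*sqrt(3)))*(-3) = (99 + (-7 + 2*sqrt(3)))*(-3) = (92 + 2*sqrt(3))*(-3) = -276 - 6*sqrt(3)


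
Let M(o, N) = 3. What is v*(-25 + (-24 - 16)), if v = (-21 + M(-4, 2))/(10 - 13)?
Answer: -390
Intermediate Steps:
v = 6 (v = (-21 + 3)/(10 - 13) = -18/(-3) = -18*(-1/3) = 6)
v*(-25 + (-24 - 16)) = 6*(-25 + (-24 - 16)) = 6*(-25 - 40) = 6*(-65) = -390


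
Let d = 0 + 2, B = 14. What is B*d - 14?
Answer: 14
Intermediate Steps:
d = 2
B*d - 14 = 14*2 - 14 = 28 - 14 = 14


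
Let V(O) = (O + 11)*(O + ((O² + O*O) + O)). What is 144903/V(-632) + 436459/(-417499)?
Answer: -72079497635791/68929038140112 ≈ -1.0457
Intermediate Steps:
V(O) = (11 + O)*(2*O + 2*O²) (V(O) = (11 + O)*(O + ((O² + O²) + O)) = (11 + O)*(O + (2*O² + O)) = (11 + O)*(O + (O + 2*O²)) = (11 + O)*(2*O + 2*O²))
144903/V(-632) + 436459/(-417499) = 144903/((2*(-632)*(11 + (-632)² + 12*(-632)))) + 436459/(-417499) = 144903/((2*(-632)*(11 + 399424 - 7584))) + 436459*(-1/417499) = 144903/((2*(-632)*391851)) - 436459/417499 = 144903/(-495299664) - 436459/417499 = 144903*(-1/495299664) - 436459/417499 = -48301/165099888 - 436459/417499 = -72079497635791/68929038140112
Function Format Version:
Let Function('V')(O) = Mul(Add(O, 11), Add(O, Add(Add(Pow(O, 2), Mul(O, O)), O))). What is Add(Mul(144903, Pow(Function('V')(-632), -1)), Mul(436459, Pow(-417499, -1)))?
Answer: Rational(-72079497635791, 68929038140112) ≈ -1.0457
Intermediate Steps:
Function('V')(O) = Mul(Add(11, O), Add(Mul(2, O), Mul(2, Pow(O, 2)))) (Function('V')(O) = Mul(Add(11, O), Add(O, Add(Add(Pow(O, 2), Pow(O, 2)), O))) = Mul(Add(11, O), Add(O, Add(Mul(2, Pow(O, 2)), O))) = Mul(Add(11, O), Add(O, Add(O, Mul(2, Pow(O, 2))))) = Mul(Add(11, O), Add(Mul(2, O), Mul(2, Pow(O, 2)))))
Add(Mul(144903, Pow(Function('V')(-632), -1)), Mul(436459, Pow(-417499, -1))) = Add(Mul(144903, Pow(Mul(2, -632, Add(11, Pow(-632, 2), Mul(12, -632))), -1)), Mul(436459, Pow(-417499, -1))) = Add(Mul(144903, Pow(Mul(2, -632, Add(11, 399424, -7584)), -1)), Mul(436459, Rational(-1, 417499))) = Add(Mul(144903, Pow(Mul(2, -632, 391851), -1)), Rational(-436459, 417499)) = Add(Mul(144903, Pow(-495299664, -1)), Rational(-436459, 417499)) = Add(Mul(144903, Rational(-1, 495299664)), Rational(-436459, 417499)) = Add(Rational(-48301, 165099888), Rational(-436459, 417499)) = Rational(-72079497635791, 68929038140112)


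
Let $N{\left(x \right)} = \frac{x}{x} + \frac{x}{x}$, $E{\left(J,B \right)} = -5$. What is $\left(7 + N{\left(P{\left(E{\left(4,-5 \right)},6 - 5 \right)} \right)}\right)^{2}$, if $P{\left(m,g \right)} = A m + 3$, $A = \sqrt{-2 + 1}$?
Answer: $81$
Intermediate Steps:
$A = i$ ($A = \sqrt{-1} = i \approx 1.0 i$)
$P{\left(m,g \right)} = 3 + i m$ ($P{\left(m,g \right)} = i m + 3 = 3 + i m$)
$N{\left(x \right)} = 2$ ($N{\left(x \right)} = 1 + 1 = 2$)
$\left(7 + N{\left(P{\left(E{\left(4,-5 \right)},6 - 5 \right)} \right)}\right)^{2} = \left(7 + 2\right)^{2} = 9^{2} = 81$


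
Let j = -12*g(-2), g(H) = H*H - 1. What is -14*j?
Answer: 504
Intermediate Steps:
g(H) = -1 + H² (g(H) = H² - 1 = -1 + H²)
j = -36 (j = -12*(-1 + (-2)²) = -12*(-1 + 4) = -12*3 = -36)
-14*j = -14*(-36) = 504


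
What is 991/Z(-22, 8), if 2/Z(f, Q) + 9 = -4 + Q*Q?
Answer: 50541/2 ≈ 25271.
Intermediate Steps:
Z(f, Q) = 2/(-13 + Q²) (Z(f, Q) = 2/(-9 + (-4 + Q*Q)) = 2/(-9 + (-4 + Q²)) = 2/(-13 + Q²))
991/Z(-22, 8) = 991/((2/(-13 + 8²))) = 991/((2/(-13 + 64))) = 991/((2/51)) = 991/((2*(1/51))) = 991/(2/51) = 991*(51/2) = 50541/2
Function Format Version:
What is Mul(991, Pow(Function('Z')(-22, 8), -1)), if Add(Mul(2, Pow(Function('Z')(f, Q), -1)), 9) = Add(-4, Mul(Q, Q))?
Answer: Rational(50541, 2) ≈ 25271.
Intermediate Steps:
Function('Z')(f, Q) = Mul(2, Pow(Add(-13, Pow(Q, 2)), -1)) (Function('Z')(f, Q) = Mul(2, Pow(Add(-9, Add(-4, Mul(Q, Q))), -1)) = Mul(2, Pow(Add(-9, Add(-4, Pow(Q, 2))), -1)) = Mul(2, Pow(Add(-13, Pow(Q, 2)), -1)))
Mul(991, Pow(Function('Z')(-22, 8), -1)) = Mul(991, Pow(Mul(2, Pow(Add(-13, Pow(8, 2)), -1)), -1)) = Mul(991, Pow(Mul(2, Pow(Add(-13, 64), -1)), -1)) = Mul(991, Pow(Mul(2, Pow(51, -1)), -1)) = Mul(991, Pow(Mul(2, Rational(1, 51)), -1)) = Mul(991, Pow(Rational(2, 51), -1)) = Mul(991, Rational(51, 2)) = Rational(50541, 2)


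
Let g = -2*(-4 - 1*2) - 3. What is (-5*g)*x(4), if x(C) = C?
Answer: -180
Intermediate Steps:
g = 9 (g = -2*(-4 - 2) - 3 = -2*(-6) - 3 = 12 - 3 = 9)
(-5*g)*x(4) = -5*9*4 = -45*4 = -180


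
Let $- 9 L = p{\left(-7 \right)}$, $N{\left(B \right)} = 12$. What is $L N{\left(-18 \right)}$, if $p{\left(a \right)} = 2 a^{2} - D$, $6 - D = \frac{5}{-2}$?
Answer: $- \frac{358}{3} \approx -119.33$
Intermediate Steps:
$D = \frac{17}{2}$ ($D = 6 - \frac{5}{-2} = 6 - 5 \left(- \frac{1}{2}\right) = 6 - - \frac{5}{2} = 6 + \frac{5}{2} = \frac{17}{2} \approx 8.5$)
$p{\left(a \right)} = - \frac{17}{2} + 2 a^{2}$ ($p{\left(a \right)} = 2 a^{2} - \frac{17}{2} = - \frac{17}{2} + 2 a^{2}$)
$L = - \frac{179}{18}$ ($L = - \frac{- \frac{17}{2} + 2 \left(-7\right)^{2}}{9} = - \frac{- \frac{17}{2} + 2 \cdot 49}{9} = - \frac{- \frac{17}{2} + 98}{9} = \left(- \frac{1}{9}\right) \frac{179}{2} = - \frac{179}{18} \approx -9.9444$)
$L N{\left(-18 \right)} = \left(- \frac{179}{18}\right) 12 = - \frac{358}{3}$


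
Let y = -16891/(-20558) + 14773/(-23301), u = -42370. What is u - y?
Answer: -1068223696543/25211682 ≈ -42370.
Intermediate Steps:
y = 4730203/25211682 (y = -16891*(-1/20558) + 14773*(-1/23301) = 889/1082 - 14773/23301 = 4730203/25211682 ≈ 0.18762)
u - y = -42370 - 1*4730203/25211682 = -42370 - 4730203/25211682 = -1068223696543/25211682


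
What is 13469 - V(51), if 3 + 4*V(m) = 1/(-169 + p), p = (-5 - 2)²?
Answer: 6465481/480 ≈ 13470.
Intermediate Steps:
p = 49 (p = (-7)² = 49)
V(m) = -361/480 (V(m) = -¾ + 1/(4*(-169 + 49)) = -¾ + (¼)/(-120) = -¾ + (¼)*(-1/120) = -¾ - 1/480 = -361/480)
13469 - V(51) = 13469 - 1*(-361/480) = 13469 + 361/480 = 6465481/480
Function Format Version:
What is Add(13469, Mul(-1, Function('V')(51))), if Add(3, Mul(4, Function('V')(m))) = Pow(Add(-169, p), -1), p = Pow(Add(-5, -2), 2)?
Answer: Rational(6465481, 480) ≈ 13470.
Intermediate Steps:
p = 49 (p = Pow(-7, 2) = 49)
Function('V')(m) = Rational(-361, 480) (Function('V')(m) = Add(Rational(-3, 4), Mul(Rational(1, 4), Pow(Add(-169, 49), -1))) = Add(Rational(-3, 4), Mul(Rational(1, 4), Pow(-120, -1))) = Add(Rational(-3, 4), Mul(Rational(1, 4), Rational(-1, 120))) = Add(Rational(-3, 4), Rational(-1, 480)) = Rational(-361, 480))
Add(13469, Mul(-1, Function('V')(51))) = Add(13469, Mul(-1, Rational(-361, 480))) = Add(13469, Rational(361, 480)) = Rational(6465481, 480)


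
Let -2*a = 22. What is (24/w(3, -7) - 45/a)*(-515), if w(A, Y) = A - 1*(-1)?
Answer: -57165/11 ≈ -5196.8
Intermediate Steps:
a = -11 (a = -½*22 = -11)
w(A, Y) = 1 + A (w(A, Y) = A + 1 = 1 + A)
(24/w(3, -7) - 45/a)*(-515) = (24/(1 + 3) - 45/(-11))*(-515) = (24/4 - 45*(-1/11))*(-515) = (24*(¼) + 45/11)*(-515) = (6 + 45/11)*(-515) = (111/11)*(-515) = -57165/11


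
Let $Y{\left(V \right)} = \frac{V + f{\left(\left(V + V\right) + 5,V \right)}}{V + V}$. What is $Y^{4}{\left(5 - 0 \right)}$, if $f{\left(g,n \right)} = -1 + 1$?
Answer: $\frac{1}{16} \approx 0.0625$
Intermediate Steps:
$f{\left(g,n \right)} = 0$
$Y{\left(V \right)} = \frac{1}{2}$ ($Y{\left(V \right)} = \frac{V + 0}{V + V} = \frac{V}{2 V} = V \frac{1}{2 V} = \frac{1}{2}$)
$Y^{4}{\left(5 - 0 \right)} = \left(\frac{1}{2}\right)^{4} = \frac{1}{16}$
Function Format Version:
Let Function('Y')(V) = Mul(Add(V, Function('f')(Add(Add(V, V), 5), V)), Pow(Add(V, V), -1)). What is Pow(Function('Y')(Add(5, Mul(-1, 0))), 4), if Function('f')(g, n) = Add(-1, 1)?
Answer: Rational(1, 16) ≈ 0.062500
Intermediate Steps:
Function('f')(g, n) = 0
Function('Y')(V) = Rational(1, 2) (Function('Y')(V) = Mul(Add(V, 0), Pow(Add(V, V), -1)) = Mul(V, Pow(Mul(2, V), -1)) = Mul(V, Mul(Rational(1, 2), Pow(V, -1))) = Rational(1, 2))
Pow(Function('Y')(Add(5, Mul(-1, 0))), 4) = Pow(Rational(1, 2), 4) = Rational(1, 16)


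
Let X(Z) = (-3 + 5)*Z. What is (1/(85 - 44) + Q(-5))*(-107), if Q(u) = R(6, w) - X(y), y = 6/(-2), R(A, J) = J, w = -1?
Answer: -22042/41 ≈ -537.61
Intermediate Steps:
y = -3 (y = 6*(-1/2) = -3)
X(Z) = 2*Z
Q(u) = 5 (Q(u) = -1 - 2*(-3) = -1 - 1*(-6) = -1 + 6 = 5)
(1/(85 - 44) + Q(-5))*(-107) = (1/(85 - 44) + 5)*(-107) = (1/41 + 5)*(-107) = (206/41)*(-107) = -22042/41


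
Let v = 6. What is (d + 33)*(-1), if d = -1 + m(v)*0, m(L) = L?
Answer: -32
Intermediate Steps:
d = -1 (d = -1 + 6*0 = -1 + 0 = -1)
(d + 33)*(-1) = (-1 + 33)*(-1) = 32*(-1) = -32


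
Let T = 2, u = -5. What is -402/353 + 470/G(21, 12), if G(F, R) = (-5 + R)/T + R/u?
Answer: 1654678/3883 ≈ 426.13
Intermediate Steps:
G(F, R) = -5/2 + 3*R/10 (G(F, R) = (-5 + R)/2 + R/(-5) = (-5 + R)*(½) + R*(-⅕) = (-5/2 + R/2) - R/5 = -5/2 + 3*R/10)
-402/353 + 470/G(21, 12) = -402/353 + 470/(-5/2 + (3/10)*12) = -402*1/353 + 470/(-5/2 + 18/5) = -402/353 + 470/(11/10) = -402/353 + 470*(10/11) = -402/353 + 4700/11 = 1654678/3883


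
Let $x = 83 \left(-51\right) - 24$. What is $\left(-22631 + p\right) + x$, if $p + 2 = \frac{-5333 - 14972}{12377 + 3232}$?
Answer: $- \frac{419746315}{15609} \approx -26891.0$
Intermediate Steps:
$x = -4257$ ($x = -4233 - 24 = -4257$)
$p = - \frac{51523}{15609}$ ($p = -2 + \frac{-5333 - 14972}{12377 + 3232} = -2 - \frac{20305}{15609} = - \frac{51523}{15609} \approx -3.3009$)
$\left(-22631 + p\right) + x = \left(-22631 - \frac{51523}{15609}\right) - 4257 = - \frac{353298802}{15609} - 4257 = - \frac{419746315}{15609}$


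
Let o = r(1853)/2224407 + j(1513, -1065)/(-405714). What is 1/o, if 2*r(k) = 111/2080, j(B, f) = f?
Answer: 208571552013760/547503211503 ≈ 380.95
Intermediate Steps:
r(k) = 111/4160 (r(k) = (111/2080)/2 = (111*(1/2080))/2 = (1/2)*(111/2080) = 111/4160)
o = 547503211503/208571552013760 (o = (111/4160)/2224407 - 1065/(-405714) = (111/4160)*(1/2224407) - 1065*(-1/405714) = 37/3084511040 + 355/135238 = 547503211503/208571552013760 ≈ 0.0026250)
1/o = 1/(547503211503/208571552013760) = 208571552013760/547503211503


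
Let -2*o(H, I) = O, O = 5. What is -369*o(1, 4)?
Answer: 1845/2 ≈ 922.50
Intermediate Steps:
o(H, I) = -5/2 (o(H, I) = -½*5 = -5/2)
-369*o(1, 4) = -369*(-5/2) = 1845/2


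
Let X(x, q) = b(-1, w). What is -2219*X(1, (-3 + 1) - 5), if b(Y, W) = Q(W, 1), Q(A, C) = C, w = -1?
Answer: -2219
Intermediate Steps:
b(Y, W) = 1
X(x, q) = 1
-2219*X(1, (-3 + 1) - 5) = -2219*1 = -2219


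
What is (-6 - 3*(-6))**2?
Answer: 144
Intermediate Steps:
(-6 - 3*(-6))**2 = (-6 + 18)**2 = 12**2 = 144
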